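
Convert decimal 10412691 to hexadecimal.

Using repeated division by 16 (digits 10–15 are A–F):
10412691 ÷ 16 = 650793 remainder 3
650793 ÷ 16 = 40674 remainder 9
40674 ÷ 16 = 2542 remainder 2
2542 ÷ 16 = 158 remainder 14 (E)
158 ÷ 16 = 9 remainder 14 (E)
9 ÷ 16 = 0 remainder 9
Reading remainders bottom to top: 9EE293



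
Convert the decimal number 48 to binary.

Using repeated division by 2:
48 ÷ 2 = 24 remainder 0
24 ÷ 2 = 12 remainder 0
12 ÷ 2 = 6 remainder 0
6 ÷ 2 = 3 remainder 0
3 ÷ 2 = 1 remainder 1
1 ÷ 2 = 0 remainder 1
Reading remainders bottom to top: 110000



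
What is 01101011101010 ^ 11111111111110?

XOR: 1 when bits differ
  01101011101010
^ 11111111111110
----------------
  10010100010100
Decimal: 6890 ^ 16382 = 9492



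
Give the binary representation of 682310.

Using repeated division by 2:
682310 ÷ 2 = 341155 remainder 0
341155 ÷ 2 = 170577 remainder 1
170577 ÷ 2 = 85288 remainder 1
85288 ÷ 2 = 42644 remainder 0
42644 ÷ 2 = 21322 remainder 0
21322 ÷ 2 = 10661 remainder 0
10661 ÷ 2 = 5330 remainder 1
5330 ÷ 2 = 2665 remainder 0
2665 ÷ 2 = 1332 remainder 1
1332 ÷ 2 = 666 remainder 0
666 ÷ 2 = 333 remainder 0
333 ÷ 2 = 166 remainder 1
166 ÷ 2 = 83 remainder 0
83 ÷ 2 = 41 remainder 1
41 ÷ 2 = 20 remainder 1
20 ÷ 2 = 10 remainder 0
10 ÷ 2 = 5 remainder 0
5 ÷ 2 = 2 remainder 1
2 ÷ 2 = 1 remainder 0
1 ÷ 2 = 0 remainder 1
Reading remainders bottom to top: 10100110100101000110



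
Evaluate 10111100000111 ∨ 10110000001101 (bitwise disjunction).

OR: 1 when either bit is 1
  10111100000111
| 10110000001101
----------------
  10111100001111
Decimal: 12039 | 11277 = 12047



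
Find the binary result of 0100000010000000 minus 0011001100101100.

Method 1 - Direct subtraction (column by column from the right: bit − bit − borrow-in; if negative, add 2 and borrow 1 from the next column):
borrow: 0111111011111000
        0100000010000000
-       0011001100101100
------------------------
        0000110101010100

Method 2 - Add two's complement:
Two's complement of 0011001100101100: invert → 1100110011010011, add 1 → 1100110011010100
  0100000010000000
+ 1100110011010100
------------------
 10000110101010100  (end carry out of the top bit = 1)
Discarding the end carry: 0000110101010100
Decimal check:
  0100000010000000 = 16384 + 128 = 16512
  0011001100101100 = 8192 + 4096 + 512 + 256 + 32 + 8 + 4 = 13100
  16512 - 13100 = 3412, and 0000110101010100 = 2048 + 1024 + 256 + 64 + 16 + 4 = 3412 ✓



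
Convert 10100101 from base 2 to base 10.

Sum of powers of 2 for each 1-bit:
2^0 + 2^2 + 2^5 + 2^7
= 1 + 4 + 32 + 128
= 165



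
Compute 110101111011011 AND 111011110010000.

AND: 1 only when both bits are 1
  110101111011011
& 111011110010000
-----------------
  110001110010000
Decimal: 27611 & 30608 = 25488



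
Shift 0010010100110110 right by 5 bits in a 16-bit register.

Original: 0010010100110110 (decimal 9526)
Shift right by 5 positions
Drop the 5 low bits; fill with zeros on the left
Result: 0000000100101001 (decimal 297)
Equivalent: 9526 >> 5 = 9526 ÷ 2^5 = 297



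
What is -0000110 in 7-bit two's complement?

Original: 0000110
Step 1 - Invert all bits: 1111001
Step 2 - Add 1: 1111010
Verification: 0000110 + 1111010 = 10000000; discarding the end carry (carry out of the top bit) leaves the 7-bit value 0000000, as required for x + (-x)



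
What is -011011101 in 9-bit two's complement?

Original: 011011101
Step 1 - Invert all bits: 100100010
Step 2 - Add 1: 100100011
Verification: 011011101 + 100100011 = 1000000000; discarding the end carry (carry out of the top bit) leaves the 9-bit value 000000000, as required for x + (-x)



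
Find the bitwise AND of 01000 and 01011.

AND: 1 only when both bits are 1
  01000
& 01011
-------
  01000
Decimal: 8 & 11 = 8



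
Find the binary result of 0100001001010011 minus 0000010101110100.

Method 1 - Direct subtraction (column by column from the right: bit − bit − borrow-in; if negative, add 2 and borrow 1 from the next column):
borrow: 0111101111111000
        0100001001010011
-       0000010101110100
------------------------
        0011110011011111

Method 2 - Add two's complement:
Two's complement of 0000010101110100: invert → 1111101010001011, add 1 → 1111101010001100
  0100001001010011
+ 1111101010001100
------------------
 10011110011011111  (end carry out of the top bit = 1)
Discarding the end carry: 0011110011011111
Decimal check:
  0100001001010011 = 16384 + 512 + 64 + 16 + 2 + 1 = 16979
  0000010101110100 = 1024 + 256 + 64 + 32 + 16 + 4 = 1396
  16979 - 1396 = 15583, and 0011110011011111 = 8192 + 4096 + 2048 + 1024 + 128 + 64 + 16 + 8 + 4 + 2 + 1 = 15583 ✓



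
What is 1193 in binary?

Using repeated division by 2:
1193 ÷ 2 = 596 remainder 1
596 ÷ 2 = 298 remainder 0
298 ÷ 2 = 149 remainder 0
149 ÷ 2 = 74 remainder 1
74 ÷ 2 = 37 remainder 0
37 ÷ 2 = 18 remainder 1
18 ÷ 2 = 9 remainder 0
9 ÷ 2 = 4 remainder 1
4 ÷ 2 = 2 remainder 0
2 ÷ 2 = 1 remainder 0
1 ÷ 2 = 0 remainder 1
Reading remainders bottom to top: 10010101001



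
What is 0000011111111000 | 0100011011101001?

OR: 1 when either bit is 1
  0000011111111000
| 0100011011101001
------------------
  0100011111111001
Decimal: 2040 | 18153 = 18425



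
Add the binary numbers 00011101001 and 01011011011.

Add column by column from the right: bit + bit + carry-in; write the sum mod 2, carry 1 when the sum is 2 or 3.
carry:  00111110110
        00011101001
+       01011011011
-------------------
       001111000100
(the carry out of the leftmost column, 0, becomes the leading bit)
Decimal check:
  00011101001 = 128 + 64 + 32 + 8 + 1 = 233
  01011011011 = 512 + 128 + 64 + 16 + 8 + 2 + 1 = 731
  233 + 731 = 964, and 001111000100 = 512 + 256 + 128 + 64 + 4 = 964 ✓



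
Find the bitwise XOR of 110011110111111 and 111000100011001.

XOR: 1 when bits differ
  110011110111111
^ 111000100011001
-----------------
  001011010100110
Decimal: 26559 ^ 28953 = 5798



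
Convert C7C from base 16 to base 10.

Expand by place value (powers of 16):
Digit values: C = 12
C7C = 12 × 16^2 + 7 × 16^1 + 12 × 16^0
= 12 × 256 + 7 × 16 + 12 × 1
= 3072 + 112 + 12
= 3196



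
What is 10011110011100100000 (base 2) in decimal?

Sum of powers of 2 for each 1-bit:
2^5 + 2^8 + 2^9 + 2^10 + 2^13 + 2^14 + 2^15 + 2^16 + 2^19
= 32 + 256 + 512 + 1024 + 8192 + 16384 + 32768 + 65536 + 524288
= 648992



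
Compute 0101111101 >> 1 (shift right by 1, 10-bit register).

Original: 0101111101 (decimal 381)
Shift right by 1 position
Drop the 1 low bit; fill with zero on the left
Result: 0010111110 (decimal 190)
Equivalent: 381 >> 1 = 381 ÷ 2^1 = 190



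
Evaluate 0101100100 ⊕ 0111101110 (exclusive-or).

XOR: 1 when bits differ
  0101100100
^ 0111101110
------------
  0010001010
Decimal: 356 ^ 494 = 138



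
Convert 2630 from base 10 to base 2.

Using repeated division by 2:
2630 ÷ 2 = 1315 remainder 0
1315 ÷ 2 = 657 remainder 1
657 ÷ 2 = 328 remainder 1
328 ÷ 2 = 164 remainder 0
164 ÷ 2 = 82 remainder 0
82 ÷ 2 = 41 remainder 0
41 ÷ 2 = 20 remainder 1
20 ÷ 2 = 10 remainder 0
10 ÷ 2 = 5 remainder 0
5 ÷ 2 = 2 remainder 1
2 ÷ 2 = 1 remainder 0
1 ÷ 2 = 0 remainder 1
Reading remainders bottom to top: 101001000110



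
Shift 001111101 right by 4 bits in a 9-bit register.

Original: 001111101 (decimal 125)
Shift right by 4 positions
Drop the 4 low bits; fill with zeros on the left
Result: 000000111 (decimal 7)
Equivalent: 125 >> 4 = 125 ÷ 2^4 = 7



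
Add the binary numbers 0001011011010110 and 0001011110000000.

Add column by column from the right: bit + bit + carry-in; write the sum mod 2, carry 1 when the sum is 2 or 3.
carry:  0010111100000000
        0001011011010110
+       0001011110000000
------------------------
       00010111001010110
(the carry out of the leftmost column, 0, becomes the leading bit)
Decimal check:
  0001011011010110 = 4096 + 1024 + 512 + 128 + 64 + 16 + 4 + 2 = 5846
  0001011110000000 = 4096 + 1024 + 512 + 256 + 128 = 6016
  5846 + 6016 = 11862, and 00010111001010110 = 8192 + 2048 + 1024 + 512 + 64 + 16 + 4 + 2 = 11862 ✓



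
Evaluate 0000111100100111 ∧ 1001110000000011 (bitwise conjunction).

AND: 1 only when both bits are 1
  0000111100100111
& 1001110000000011
------------------
  0000110000000011
Decimal: 3879 & 39939 = 3075



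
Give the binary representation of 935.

Using repeated division by 2:
935 ÷ 2 = 467 remainder 1
467 ÷ 2 = 233 remainder 1
233 ÷ 2 = 116 remainder 1
116 ÷ 2 = 58 remainder 0
58 ÷ 2 = 29 remainder 0
29 ÷ 2 = 14 remainder 1
14 ÷ 2 = 7 remainder 0
7 ÷ 2 = 3 remainder 1
3 ÷ 2 = 1 remainder 1
1 ÷ 2 = 0 remainder 1
Reading remainders bottom to top: 1110100111



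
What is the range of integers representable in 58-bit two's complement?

For 58-bit two's complement:
Minimum: -2^57 = -144115188075855872
Maximum: 2^57 - 1 = 144115188075855871



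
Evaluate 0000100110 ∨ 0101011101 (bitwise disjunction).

OR: 1 when either bit is 1
  0000100110
| 0101011101
------------
  0101111111
Decimal: 38 | 349 = 383



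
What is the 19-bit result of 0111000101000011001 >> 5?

Original: 0111000101000011001 (decimal 231961)
Shift right by 5 positions
Drop the 5 low bits; fill with zeros on the left
Result: 0000001110001010000 (decimal 7248)
Equivalent: 231961 >> 5 = 231961 ÷ 2^5 = 7248



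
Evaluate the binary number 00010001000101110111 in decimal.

Sum of powers of 2 for each 1-bit:
2^0 + 2^1 + 2^2 + 2^4 + 2^5 + 2^6 + 2^8 + 2^12 + 2^16
= 1 + 2 + 4 + 16 + 32 + 64 + 256 + 4096 + 65536
= 70007



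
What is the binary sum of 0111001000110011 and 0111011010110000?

Add column by column from the right: bit + bit + carry-in; write the sum mod 2, carry 1 when the sum is 2 or 3.
carry:  1110110001100000
        0111001000110011
+       0111011010110000
------------------------
       01110100011100011
(the carry out of the leftmost column, 0, becomes the leading bit)
Decimal check:
  0111001000110011 = 16384 + 8192 + 4096 + 512 + 32 + 16 + 2 + 1 = 29235
  0111011010110000 = 16384 + 8192 + 4096 + 1024 + 512 + 128 + 32 + 16 = 30384
  29235 + 30384 = 59619, and 01110100011100011 = 32768 + 16384 + 8192 + 2048 + 128 + 64 + 32 + 2 + 1 = 59619 ✓



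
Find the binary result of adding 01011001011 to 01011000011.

Add column by column from the right: bit + bit + carry-in; write the sum mod 2, carry 1 when the sum is 2 or 3.
carry:  10110000110
        01011001011
+       01011000011
-------------------
       010110001110
(the carry out of the leftmost column, 0, becomes the leading bit)
Decimal check:
  01011001011 = 512 + 128 + 64 + 8 + 2 + 1 = 715
  01011000011 = 512 + 128 + 64 + 2 + 1 = 707
  715 + 707 = 1422, and 010110001110 = 1024 + 256 + 128 + 8 + 4 + 2 = 1422 ✓



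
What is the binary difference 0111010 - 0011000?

Method 1 - Direct subtraction (column by column from the right: bit − bit − borrow-in; if negative, add 2 and borrow 1 from the next column):
borrow: 0000000
        0111010
-       0011000
---------------
        0100010

Method 2 - Add two's complement:
Two's complement of 0011000: invert → 1100111, add 1 → 1101000
  0111010
+ 1101000
---------
 10100010  (end carry out of the top bit = 1)
Discarding the end carry: 0100010
Decimal check:
  0111010 = 32 + 16 + 8 + 2 = 58
  0011000 = 16 + 8 = 24
  58 - 24 = 34, and 0100010 = 32 + 2 = 34 ✓



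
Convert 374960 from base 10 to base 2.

Using repeated division by 2:
374960 ÷ 2 = 187480 remainder 0
187480 ÷ 2 = 93740 remainder 0
93740 ÷ 2 = 46870 remainder 0
46870 ÷ 2 = 23435 remainder 0
23435 ÷ 2 = 11717 remainder 1
11717 ÷ 2 = 5858 remainder 1
5858 ÷ 2 = 2929 remainder 0
2929 ÷ 2 = 1464 remainder 1
1464 ÷ 2 = 732 remainder 0
732 ÷ 2 = 366 remainder 0
366 ÷ 2 = 183 remainder 0
183 ÷ 2 = 91 remainder 1
91 ÷ 2 = 45 remainder 1
45 ÷ 2 = 22 remainder 1
22 ÷ 2 = 11 remainder 0
11 ÷ 2 = 5 remainder 1
5 ÷ 2 = 2 remainder 1
2 ÷ 2 = 1 remainder 0
1 ÷ 2 = 0 remainder 1
Reading remainders bottom to top: 1011011100010110000



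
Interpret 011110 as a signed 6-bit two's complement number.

Binary: 011110
Sign bit: 0 (non-negative)
Read directly as an unsigned value:
011110 = 16 + 8 + 4 + 2 = 30
Value: 30



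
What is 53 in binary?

Using repeated division by 2:
53 ÷ 2 = 26 remainder 1
26 ÷ 2 = 13 remainder 0
13 ÷ 2 = 6 remainder 1
6 ÷ 2 = 3 remainder 0
3 ÷ 2 = 1 remainder 1
1 ÷ 2 = 0 remainder 1
Reading remainders bottom to top: 110101



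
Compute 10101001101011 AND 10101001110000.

AND: 1 only when both bits are 1
  10101001101011
& 10101001110000
----------------
  10101001100000
Decimal: 10859 & 10864 = 10848



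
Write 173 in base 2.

Using repeated division by 2:
173 ÷ 2 = 86 remainder 1
86 ÷ 2 = 43 remainder 0
43 ÷ 2 = 21 remainder 1
21 ÷ 2 = 10 remainder 1
10 ÷ 2 = 5 remainder 0
5 ÷ 2 = 2 remainder 1
2 ÷ 2 = 1 remainder 0
1 ÷ 2 = 0 remainder 1
Reading remainders bottom to top: 10101101



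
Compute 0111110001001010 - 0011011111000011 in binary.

Method 1 - Direct subtraction (column by column from the right: bit − bit − borrow-in; if negative, add 2 and borrow 1 from the next column):
borrow: 0000111100001110
        0111110001001010
-       0011011111000011
------------------------
        0100010010000111

Method 2 - Add two's complement:
Two's complement of 0011011111000011: invert → 1100100000111100, add 1 → 1100100000111101
  0111110001001010
+ 1100100000111101
------------------
 10100010010000111  (end carry out of the top bit = 1)
Discarding the end carry: 0100010010000111
Decimal check:
  0111110001001010 = 16384 + 8192 + 4096 + 2048 + 1024 + 64 + 8 + 2 = 31818
  0011011111000011 = 8192 + 4096 + 1024 + 512 + 256 + 128 + 64 + 2 + 1 = 14275
  31818 - 14275 = 17543, and 0100010010000111 = 16384 + 1024 + 128 + 4 + 2 + 1 = 17543 ✓



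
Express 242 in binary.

Using repeated division by 2:
242 ÷ 2 = 121 remainder 0
121 ÷ 2 = 60 remainder 1
60 ÷ 2 = 30 remainder 0
30 ÷ 2 = 15 remainder 0
15 ÷ 2 = 7 remainder 1
7 ÷ 2 = 3 remainder 1
3 ÷ 2 = 1 remainder 1
1 ÷ 2 = 0 remainder 1
Reading remainders bottom to top: 11110010



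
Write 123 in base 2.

Using repeated division by 2:
123 ÷ 2 = 61 remainder 1
61 ÷ 2 = 30 remainder 1
30 ÷ 2 = 15 remainder 0
15 ÷ 2 = 7 remainder 1
7 ÷ 2 = 3 remainder 1
3 ÷ 2 = 1 remainder 1
1 ÷ 2 = 0 remainder 1
Reading remainders bottom to top: 1111011



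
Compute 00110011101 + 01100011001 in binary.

Add column by column from the right: bit + bit + carry-in; write the sum mod 2, carry 1 when the sum is 2 or 3.
carry:  11000110010
        00110011101
+       01100011001
-------------------
       010010110110
(the carry out of the leftmost column, 0, becomes the leading bit)
Decimal check:
  00110011101 = 256 + 128 + 16 + 8 + 4 + 1 = 413
  01100011001 = 512 + 256 + 16 + 8 + 1 = 793
  413 + 793 = 1206, and 010010110110 = 1024 + 128 + 32 + 16 + 4 + 2 = 1206 ✓



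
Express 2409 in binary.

Using repeated division by 2:
2409 ÷ 2 = 1204 remainder 1
1204 ÷ 2 = 602 remainder 0
602 ÷ 2 = 301 remainder 0
301 ÷ 2 = 150 remainder 1
150 ÷ 2 = 75 remainder 0
75 ÷ 2 = 37 remainder 1
37 ÷ 2 = 18 remainder 1
18 ÷ 2 = 9 remainder 0
9 ÷ 2 = 4 remainder 1
4 ÷ 2 = 2 remainder 0
2 ÷ 2 = 1 remainder 0
1 ÷ 2 = 0 remainder 1
Reading remainders bottom to top: 100101101001



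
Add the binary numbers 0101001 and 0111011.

Add column by column from the right: bit + bit + carry-in; write the sum mod 2, carry 1 when the sum is 2 or 3.
carry:  1110110
        0101001
+       0111011
---------------
       01100100
(the carry out of the leftmost column, 0, becomes the leading bit)
Decimal check:
  0101001 = 32 + 8 + 1 = 41
  0111011 = 32 + 16 + 8 + 2 + 1 = 59
  41 + 59 = 100, and 01100100 = 64 + 32 + 4 = 100 ✓



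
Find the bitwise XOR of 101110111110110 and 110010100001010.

XOR: 1 when bits differ
  101110111110110
^ 110010100001010
-----------------
  011100011111100
Decimal: 24054 ^ 25866 = 14588



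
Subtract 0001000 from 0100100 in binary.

Method 1 - Direct subtraction (column by column from the right: bit − bit − borrow-in; if negative, add 2 and borrow 1 from the next column):
borrow: 0110000
        0100100
-       0001000
---------------
        0011100

Method 2 - Add two's complement:
Two's complement of 0001000: invert → 1110111, add 1 → 1111000
  0100100
+ 1111000
---------
 10011100  (end carry out of the top bit = 1)
Discarding the end carry: 0011100
Decimal check:
  0100100 = 32 + 4 = 36
  0001000 = 8
  36 - 8 = 28, and 0011100 = 16 + 8 + 4 = 28 ✓



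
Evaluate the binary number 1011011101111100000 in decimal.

Sum of powers of 2 for each 1-bit:
2^5 + 2^6 + 2^7 + 2^8 + 2^9 + 2^11 + 2^12 + 2^13 + 2^15 + 2^16 + 2^18
= 32 + 64 + 128 + 256 + 512 + 2048 + 4096 + 8192 + 32768 + 65536 + 262144
= 375776



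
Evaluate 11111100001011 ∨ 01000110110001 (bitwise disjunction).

OR: 1 when either bit is 1
  11111100001011
| 01000110110001
----------------
  11111110111011
Decimal: 16139 | 4529 = 16315



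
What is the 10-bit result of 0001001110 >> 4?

Original: 0001001110 (decimal 78)
Shift right by 4 positions
Drop the 4 low bits; fill with zeros on the left
Result: 0000000100 (decimal 4)
Equivalent: 78 >> 4 = 78 ÷ 2^4 = 4



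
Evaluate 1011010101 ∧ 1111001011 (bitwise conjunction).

AND: 1 only when both bits are 1
  1011010101
& 1111001011
------------
  1011000001
Decimal: 725 & 971 = 705



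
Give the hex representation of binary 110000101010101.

Group into 4-bit nibbles from right:
  0110 = 6
  0001 = 1
  0101 = 5
  0101 = 5
Result: 6155



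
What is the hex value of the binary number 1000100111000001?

Group into 4-bit nibbles from right:
  1000 = 8
  1001 = 9
  1100 = C
  0001 = 1
Result: 89C1



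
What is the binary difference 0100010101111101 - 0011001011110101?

Method 1 - Direct subtraction (column by column from the right: bit − bit − borrow-in; if negative, add 2 and borrow 1 from the next column):
borrow: 0110010100000000
        0100010101111101
-       0011001011110101
------------------------
        0001001010001000

Method 2 - Add two's complement:
Two's complement of 0011001011110101: invert → 1100110100001010, add 1 → 1100110100001011
  0100010101111101
+ 1100110100001011
------------------
 10001001010001000  (end carry out of the top bit = 1)
Discarding the end carry: 0001001010001000
Decimal check:
  0100010101111101 = 16384 + 1024 + 256 + 64 + 32 + 16 + 8 + 4 + 1 = 17789
  0011001011110101 = 8192 + 4096 + 512 + 128 + 64 + 32 + 16 + 4 + 1 = 13045
  17789 - 13045 = 4744, and 0001001010001000 = 4096 + 512 + 128 + 8 = 4744 ✓



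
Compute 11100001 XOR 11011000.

XOR: 1 when bits differ
  11100001
^ 11011000
----------
  00111001
Decimal: 225 ^ 216 = 57



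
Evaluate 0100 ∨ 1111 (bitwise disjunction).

OR: 1 when either bit is 1
  0100
| 1111
------
  1111
Decimal: 4 | 15 = 15



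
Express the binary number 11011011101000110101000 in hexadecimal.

Group into 4-bit nibbles from right:
  0110 = 6
  1101 = D
  1101 = D
  0001 = 1
  1010 = A
  1000 = 8
Result: 6DD1A8



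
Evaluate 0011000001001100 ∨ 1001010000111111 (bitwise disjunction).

OR: 1 when either bit is 1
  0011000001001100
| 1001010000111111
------------------
  1011010001111111
Decimal: 12364 | 37951 = 46207



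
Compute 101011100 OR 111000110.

OR: 1 when either bit is 1
  101011100
| 111000110
-----------
  111011110
Decimal: 348 | 454 = 478



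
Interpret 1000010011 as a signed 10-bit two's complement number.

Binary: 1000010011
Sign bit: 1 (negative)
Invert: 0111101100
Add 1:  0111101101
Magnitude: 0111101101 = 256 + 128 + 64 + 32 + 8 + 4 + 1 = 493
Value: -493



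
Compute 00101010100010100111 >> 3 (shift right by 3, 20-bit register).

Original: 00101010100010100111 (decimal 174247)
Shift right by 3 positions
Drop the 3 low bits; fill with zeros on the left
Result: 00000101010100010100 (decimal 21780)
Equivalent: 174247 >> 3 = 174247 ÷ 2^3 = 21780



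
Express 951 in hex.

Using repeated division by 16 (digits 10–15 are A–F):
951 ÷ 16 = 59 remainder 7
59 ÷ 16 = 3 remainder 11 (B)
3 ÷ 16 = 0 remainder 3
Reading remainders bottom to top: 3B7



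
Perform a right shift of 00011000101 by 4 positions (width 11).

Original: 00011000101 (decimal 197)
Shift right by 4 positions
Drop the 4 low bits; fill with zeros on the left
Result: 00000001100 (decimal 12)
Equivalent: 197 >> 4 = 197 ÷ 2^4 = 12



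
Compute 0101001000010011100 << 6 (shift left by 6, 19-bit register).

Original: 0101001000010011100 (decimal 168092)
Shift left by 6 positions
Append 6 zeros on the right and drop the 6 high bits that overflow the 19-bit width
Result: 1000010011100000000 (decimal 272128)
Equivalent: 168092 << 6 = 168092 × 2^6 = 10757888, truncated to 19 bits = 272128



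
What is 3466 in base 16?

Using repeated division by 16 (digits 10–15 are A–F):
3466 ÷ 16 = 216 remainder 10 (A)
216 ÷ 16 = 13 remainder 8
13 ÷ 16 = 0 remainder 13 (D)
Reading remainders bottom to top: D8A



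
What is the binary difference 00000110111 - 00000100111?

Method 1 - Direct subtraction (column by column from the right: bit − bit − borrow-in; if negative, add 2 and borrow 1 from the next column):
borrow: 00000000000
        00000110111
-       00000100111
-------------------
        00000010000

Method 2 - Add two's complement:
Two's complement of 00000100111: invert → 11111011000, add 1 → 11111011001
  00000110111
+ 11111011001
-------------
 100000010000  (end carry out of the top bit = 1)
Discarding the end carry: 00000010000
Decimal check:
  00000110111 = 32 + 16 + 4 + 2 + 1 = 55
  00000100111 = 32 + 4 + 2 + 1 = 39
  55 - 39 = 16, and 00000010000 = 16 ✓



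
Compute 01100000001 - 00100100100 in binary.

Method 1 - Direct subtraction (column by column from the right: bit − bit − borrow-in; if negative, add 2 and borrow 1 from the next column):
borrow: 01111111000
        01100000001
-       00100100100
-------------------
        00111011101

Method 2 - Add two's complement:
Two's complement of 00100100100: invert → 11011011011, add 1 → 11011011100
  01100000001
+ 11011011100
-------------
 100111011101  (end carry out of the top bit = 1)
Discarding the end carry: 00111011101
Decimal check:
  01100000001 = 512 + 256 + 1 = 769
  00100100100 = 256 + 32 + 4 = 292
  769 - 292 = 477, and 00111011101 = 256 + 128 + 64 + 16 + 8 + 4 + 1 = 477 ✓



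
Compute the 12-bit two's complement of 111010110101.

Original (sign bit 1, negative): 111010110101
Step 1 - Invert all bits: 000101001010
Step 2 - Add 1: 000101001011
Verification: 111010110101 + 000101001011 = 1000000000000; discarding the end carry (carry out of the top bit) leaves the 12-bit value 000000000000, as required for x + (-x)



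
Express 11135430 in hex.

Using repeated division by 16 (digits 10–15 are A–F):
11135430 ÷ 16 = 695964 remainder 6
695964 ÷ 16 = 43497 remainder 12 (C)
43497 ÷ 16 = 2718 remainder 9
2718 ÷ 16 = 169 remainder 14 (E)
169 ÷ 16 = 10 remainder 9
10 ÷ 16 = 0 remainder 10 (A)
Reading remainders bottom to top: A9E9C6



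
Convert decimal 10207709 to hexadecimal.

Using repeated division by 16 (digits 10–15 are A–F):
10207709 ÷ 16 = 637981 remainder 13 (D)
637981 ÷ 16 = 39873 remainder 13 (D)
39873 ÷ 16 = 2492 remainder 1
2492 ÷ 16 = 155 remainder 12 (C)
155 ÷ 16 = 9 remainder 11 (B)
9 ÷ 16 = 0 remainder 9
Reading remainders bottom to top: 9BC1DD



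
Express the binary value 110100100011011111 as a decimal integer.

Sum of powers of 2 for each 1-bit:
2^0 + 2^1 + 2^2 + 2^3 + 2^4 + 2^6 + 2^7 + 2^11 + 2^14 + 2^16 + 2^17
= 1 + 2 + 4 + 8 + 16 + 64 + 128 + 2048 + 16384 + 65536 + 131072
= 215263



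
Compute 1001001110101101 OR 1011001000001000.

OR: 1 when either bit is 1
  1001001110101101
| 1011001000001000
------------------
  1011001110101101
Decimal: 37805 | 45576 = 45997



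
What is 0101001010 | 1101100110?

OR: 1 when either bit is 1
  0101001010
| 1101100110
------------
  1101101110
Decimal: 330 | 870 = 878



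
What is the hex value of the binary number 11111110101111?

Group into 4-bit nibbles from right:
  0011 = 3
  1111 = F
  1010 = A
  1111 = F
Result: 3FAF



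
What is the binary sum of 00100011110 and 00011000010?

Add column by column from the right: bit + bit + carry-in; write the sum mod 2, carry 1 when the sum is 2 or 3.
carry:  00000111100
        00100011110
+       00011000010
-------------------
       000111100000
(the carry out of the leftmost column, 0, becomes the leading bit)
Decimal check:
  00100011110 = 256 + 16 + 8 + 4 + 2 = 286
  00011000010 = 128 + 64 + 2 = 194
  286 + 194 = 480, and 000111100000 = 256 + 128 + 64 + 32 = 480 ✓



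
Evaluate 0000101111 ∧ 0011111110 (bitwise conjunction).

AND: 1 only when both bits are 1
  0000101111
& 0011111110
------------
  0000101110
Decimal: 47 & 254 = 46



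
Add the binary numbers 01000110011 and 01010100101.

Add column by column from the right: bit + bit + carry-in; write the sum mod 2, carry 1 when the sum is 2 or 3.
carry:  10001001110
        01000110011
+       01010100101
-------------------
       010011011000
(the carry out of the leftmost column, 0, becomes the leading bit)
Decimal check:
  01000110011 = 512 + 32 + 16 + 2 + 1 = 563
  01010100101 = 512 + 128 + 32 + 4 + 1 = 677
  563 + 677 = 1240, and 010011011000 = 1024 + 128 + 64 + 16 + 8 = 1240 ✓



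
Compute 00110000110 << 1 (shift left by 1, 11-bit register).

Original: 00110000110 (decimal 390)
Shift left by 1 position
Append 1 zero on the right
Result: 01100001100 (decimal 780)
Equivalent: 390 << 1 = 390 × 2^1 = 780



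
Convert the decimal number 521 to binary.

Using repeated division by 2:
521 ÷ 2 = 260 remainder 1
260 ÷ 2 = 130 remainder 0
130 ÷ 2 = 65 remainder 0
65 ÷ 2 = 32 remainder 1
32 ÷ 2 = 16 remainder 0
16 ÷ 2 = 8 remainder 0
8 ÷ 2 = 4 remainder 0
4 ÷ 2 = 2 remainder 0
2 ÷ 2 = 1 remainder 0
1 ÷ 2 = 0 remainder 1
Reading remainders bottom to top: 1000001001



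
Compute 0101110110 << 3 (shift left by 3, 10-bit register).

Original: 0101110110 (decimal 374)
Shift left by 3 positions
Append 3 zeros on the right and drop the 3 high bits that overflow the 10-bit width
Result: 1110110000 (decimal 944)
Equivalent: 374 << 3 = 374 × 2^3 = 2992, truncated to 10 bits = 944



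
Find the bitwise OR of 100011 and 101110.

OR: 1 when either bit is 1
  100011
| 101110
--------
  101111
Decimal: 35 | 46 = 47



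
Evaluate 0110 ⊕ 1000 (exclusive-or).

XOR: 1 when bits differ
  0110
^ 1000
------
  1110
Decimal: 6 ^ 8 = 14



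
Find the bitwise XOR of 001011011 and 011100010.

XOR: 1 when bits differ
  001011011
^ 011100010
-----------
  010111001
Decimal: 91 ^ 226 = 185



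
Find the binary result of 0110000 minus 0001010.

Method 1 - Direct subtraction (column by column from the right: bit − bit − borrow-in; if negative, add 2 and borrow 1 from the next column):
borrow: 0011100
        0110000
-       0001010
---------------
        0100110

Method 2 - Add two's complement:
Two's complement of 0001010: invert → 1110101, add 1 → 1110110
  0110000
+ 1110110
---------
 10100110  (end carry out of the top bit = 1)
Discarding the end carry: 0100110
Decimal check:
  0110000 = 32 + 16 = 48
  0001010 = 8 + 2 = 10
  48 - 10 = 38, and 0100110 = 32 + 4 + 2 = 38 ✓



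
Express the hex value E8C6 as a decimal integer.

Expand by place value (powers of 16):
Digit values: E = 14, C = 12
E8C6 = 14 × 16^3 + 8 × 16^2 + 12 × 16^1 + 6 × 16^0
= 14 × 4096 + 8 × 256 + 12 × 16 + 6 × 1
= 57344 + 2048 + 192 + 6
= 59590



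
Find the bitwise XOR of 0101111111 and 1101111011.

XOR: 1 when bits differ
  0101111111
^ 1101111011
------------
  1000000100
Decimal: 383 ^ 891 = 516



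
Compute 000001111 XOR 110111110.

XOR: 1 when bits differ
  000001111
^ 110111110
-----------
  110110001
Decimal: 15 ^ 446 = 433



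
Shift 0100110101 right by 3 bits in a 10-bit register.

Original: 0100110101 (decimal 309)
Shift right by 3 positions
Drop the 3 low bits; fill with zeros on the left
Result: 0000100110 (decimal 38)
Equivalent: 309 >> 3 = 309 ÷ 2^3 = 38



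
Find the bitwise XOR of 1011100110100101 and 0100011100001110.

XOR: 1 when bits differ
  1011100110100101
^ 0100011100001110
------------------
  1111111010101011
Decimal: 47525 ^ 18190 = 65195



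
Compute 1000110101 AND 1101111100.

AND: 1 only when both bits are 1
  1000110101
& 1101111100
------------
  1000110100
Decimal: 565 & 892 = 564



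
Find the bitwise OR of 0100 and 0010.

OR: 1 when either bit is 1
  0100
| 0010
------
  0110
Decimal: 4 | 2 = 6



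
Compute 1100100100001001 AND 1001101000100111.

AND: 1 only when both bits are 1
  1100100100001001
& 1001101000100111
------------------
  1000100000000001
Decimal: 51465 & 39463 = 34817



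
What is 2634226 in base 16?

Using repeated division by 16 (digits 10–15 are A–F):
2634226 ÷ 16 = 164639 remainder 2
164639 ÷ 16 = 10289 remainder 15 (F)
10289 ÷ 16 = 643 remainder 1
643 ÷ 16 = 40 remainder 3
40 ÷ 16 = 2 remainder 8
2 ÷ 16 = 0 remainder 2
Reading remainders bottom to top: 2831F2



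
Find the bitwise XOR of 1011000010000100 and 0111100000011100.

XOR: 1 when bits differ
  1011000010000100
^ 0111100000011100
------------------
  1100100010011000
Decimal: 45188 ^ 30748 = 51352



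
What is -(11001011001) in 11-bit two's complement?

Original (sign bit 1, negative): 11001011001
Step 1 - Invert all bits: 00110100110
Step 2 - Add 1: 00110100111
Verification: 11001011001 + 00110100111 = 100000000000; discarding the end carry (carry out of the top bit) leaves the 11-bit value 00000000000, as required for x + (-x)



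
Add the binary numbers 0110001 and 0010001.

Add column by column from the right: bit + bit + carry-in; write the sum mod 2, carry 1 when the sum is 2 or 3.
carry:  1100010
        0110001
+       0010001
---------------
       01000010
(the carry out of the leftmost column, 0, becomes the leading bit)
Decimal check:
  0110001 = 32 + 16 + 1 = 49
  0010001 = 16 + 1 = 17
  49 + 17 = 66, and 01000010 = 64 + 2 = 66 ✓



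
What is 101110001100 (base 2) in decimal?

Sum of powers of 2 for each 1-bit:
2^2 + 2^3 + 2^7 + 2^8 + 2^9 + 2^11
= 4 + 8 + 128 + 256 + 512 + 2048
= 2956



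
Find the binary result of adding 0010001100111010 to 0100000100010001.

Add column by column from the right: bit + bit + carry-in; write the sum mod 2, carry 1 when the sum is 2 or 3.
carry:  0000011001100000
        0010001100111010
+       0100000100010001
------------------------
       00110010001001011
(the carry out of the leftmost column, 0, becomes the leading bit)
Decimal check:
  0010001100111010 = 8192 + 512 + 256 + 32 + 16 + 8 + 2 = 9018
  0100000100010001 = 16384 + 256 + 16 + 1 = 16657
  9018 + 16657 = 25675, and 00110010001001011 = 16384 + 8192 + 1024 + 64 + 8 + 2 + 1 = 25675 ✓



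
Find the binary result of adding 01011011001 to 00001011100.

Add column by column from the right: bit + bit + carry-in; write the sum mod 2, carry 1 when the sum is 2 or 3.
carry:  00110110000
        01011011001
+       00001011100
-------------------
       001100110101
(the carry out of the leftmost column, 0, becomes the leading bit)
Decimal check:
  01011011001 = 512 + 128 + 64 + 16 + 8 + 1 = 729
  00001011100 = 64 + 16 + 8 + 4 = 92
  729 + 92 = 821, and 001100110101 = 512 + 256 + 32 + 16 + 4 + 1 = 821 ✓



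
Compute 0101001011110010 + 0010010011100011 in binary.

Add column by column from the right: bit + bit + carry-in; write the sum mod 2, carry 1 when the sum is 2 or 3.
carry:  0000000111000100
        0101001011110010
+       0010010011100011
------------------------
       00111011111010101
(the carry out of the leftmost column, 0, becomes the leading bit)
Decimal check:
  0101001011110010 = 16384 + 4096 + 512 + 128 + 64 + 32 + 16 + 2 = 21234
  0010010011100011 = 8192 + 1024 + 128 + 64 + 32 + 2 + 1 = 9443
  21234 + 9443 = 30677, and 00111011111010101 = 16384 + 8192 + 4096 + 1024 + 512 + 256 + 128 + 64 + 16 + 4 + 1 = 30677 ✓



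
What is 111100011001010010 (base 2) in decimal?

Sum of powers of 2 for each 1-bit:
2^1 + 2^4 + 2^6 + 2^9 + 2^10 + 2^14 + 2^15 + 2^16 + 2^17
= 2 + 16 + 64 + 512 + 1024 + 16384 + 32768 + 65536 + 131072
= 247378



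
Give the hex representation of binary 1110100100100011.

Group into 4-bit nibbles from right:
  1110 = E
  1001 = 9
  0010 = 2
  0011 = 3
Result: E923



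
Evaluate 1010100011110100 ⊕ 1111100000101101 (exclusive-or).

XOR: 1 when bits differ
  1010100011110100
^ 1111100000101101
------------------
  0101000011011001
Decimal: 43252 ^ 63533 = 20697



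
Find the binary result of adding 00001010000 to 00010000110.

Add column by column from the right: bit + bit + carry-in; write the sum mod 2, carry 1 when the sum is 2 or 3.
carry:  00000000000
        00001010000
+       00010000110
-------------------
       000011010110
(the carry out of the leftmost column, 0, becomes the leading bit)
Decimal check:
  00001010000 = 64 + 16 = 80
  00010000110 = 128 + 4 + 2 = 134
  80 + 134 = 214, and 000011010110 = 128 + 64 + 16 + 4 + 2 = 214 ✓



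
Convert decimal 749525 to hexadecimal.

Using repeated division by 16 (digits 10–15 are A–F):
749525 ÷ 16 = 46845 remainder 5
46845 ÷ 16 = 2927 remainder 13 (D)
2927 ÷ 16 = 182 remainder 15 (F)
182 ÷ 16 = 11 remainder 6
11 ÷ 16 = 0 remainder 11 (B)
Reading remainders bottom to top: B6FD5



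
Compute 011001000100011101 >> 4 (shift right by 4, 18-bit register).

Original: 011001000100011101 (decimal 102685)
Shift right by 4 positions
Drop the 4 low bits; fill with zeros on the left
Result: 000001100100010001 (decimal 6417)
Equivalent: 102685 >> 4 = 102685 ÷ 2^4 = 6417



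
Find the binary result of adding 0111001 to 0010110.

Add column by column from the right: bit + bit + carry-in; write the sum mod 2, carry 1 when the sum is 2 or 3.
carry:  1100000
        0111001
+       0010110
---------------
       01001111
(the carry out of the leftmost column, 0, becomes the leading bit)
Decimal check:
  0111001 = 32 + 16 + 8 + 1 = 57
  0010110 = 16 + 4 + 2 = 22
  57 + 22 = 79, and 01001111 = 64 + 8 + 4 + 2 + 1 = 79 ✓



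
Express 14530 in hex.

Using repeated division by 16 (digits 10–15 are A–F):
14530 ÷ 16 = 908 remainder 2
908 ÷ 16 = 56 remainder 12 (C)
56 ÷ 16 = 3 remainder 8
3 ÷ 16 = 0 remainder 3
Reading remainders bottom to top: 38C2



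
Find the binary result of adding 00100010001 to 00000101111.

Add column by column from the right: bit + bit + carry-in; write the sum mod 2, carry 1 when the sum is 2 or 3.
carry:  00001111110
        00100010001
+       00000101111
-------------------
       000101000000
(the carry out of the leftmost column, 0, becomes the leading bit)
Decimal check:
  00100010001 = 256 + 16 + 1 = 273
  00000101111 = 32 + 8 + 4 + 2 + 1 = 47
  273 + 47 = 320, and 000101000000 = 256 + 64 = 320 ✓



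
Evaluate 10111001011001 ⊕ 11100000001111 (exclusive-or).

XOR: 1 when bits differ
  10111001011001
^ 11100000001111
----------------
  01011001010110
Decimal: 11865 ^ 14351 = 5718



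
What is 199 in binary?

Using repeated division by 2:
199 ÷ 2 = 99 remainder 1
99 ÷ 2 = 49 remainder 1
49 ÷ 2 = 24 remainder 1
24 ÷ 2 = 12 remainder 0
12 ÷ 2 = 6 remainder 0
6 ÷ 2 = 3 remainder 0
3 ÷ 2 = 1 remainder 1
1 ÷ 2 = 0 remainder 1
Reading remainders bottom to top: 11000111



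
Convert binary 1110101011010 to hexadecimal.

Group into 4-bit nibbles from right:
  0001 = 1
  1101 = D
  0101 = 5
  1010 = A
Result: 1D5A



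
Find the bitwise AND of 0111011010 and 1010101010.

AND: 1 only when both bits are 1
  0111011010
& 1010101010
------------
  0010001010
Decimal: 474 & 682 = 138



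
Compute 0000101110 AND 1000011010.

AND: 1 only when both bits are 1
  0000101110
& 1000011010
------------
  0000001010
Decimal: 46 & 538 = 10



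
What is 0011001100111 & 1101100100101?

AND: 1 only when both bits are 1
  0011001100111
& 1101100100101
---------------
  0001000100101
Decimal: 1639 & 6949 = 549



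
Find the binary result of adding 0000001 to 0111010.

Add column by column from the right: bit + bit + carry-in; write the sum mod 2, carry 1 when the sum is 2 or 3.
carry:  0000000
        0000001
+       0111010
---------------
       00111011
(the carry out of the leftmost column, 0, becomes the leading bit)
Decimal check:
  0000001 = 1
  0111010 = 32 + 16 + 8 + 2 = 58
  1 + 58 = 59, and 00111011 = 32 + 16 + 8 + 2 + 1 = 59 ✓



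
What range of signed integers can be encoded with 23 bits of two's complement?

For 23-bit two's complement:
Minimum: -2^22 = -4194304
Maximum: 2^22 - 1 = 4194303



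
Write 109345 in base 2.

Using repeated division by 2:
109345 ÷ 2 = 54672 remainder 1
54672 ÷ 2 = 27336 remainder 0
27336 ÷ 2 = 13668 remainder 0
13668 ÷ 2 = 6834 remainder 0
6834 ÷ 2 = 3417 remainder 0
3417 ÷ 2 = 1708 remainder 1
1708 ÷ 2 = 854 remainder 0
854 ÷ 2 = 427 remainder 0
427 ÷ 2 = 213 remainder 1
213 ÷ 2 = 106 remainder 1
106 ÷ 2 = 53 remainder 0
53 ÷ 2 = 26 remainder 1
26 ÷ 2 = 13 remainder 0
13 ÷ 2 = 6 remainder 1
6 ÷ 2 = 3 remainder 0
3 ÷ 2 = 1 remainder 1
1 ÷ 2 = 0 remainder 1
Reading remainders bottom to top: 11010101100100001



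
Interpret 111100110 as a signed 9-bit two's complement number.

Binary: 111100110
Sign bit: 1 (negative)
Invert: 000011001
Add 1:  000011010
Magnitude: 000011010 = 16 + 8 + 2 = 26
Value: -26



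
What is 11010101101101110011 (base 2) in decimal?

Sum of powers of 2 for each 1-bit:
2^0 + 2^1 + 2^4 + 2^5 + 2^6 + 2^8 + 2^9 + 2^11 + 2^12 + 2^14 + 2^16 + 2^18 + 2^19
= 1 + 2 + 16 + 32 + 64 + 256 + 512 + 2048 + 4096 + 16384 + 65536 + 262144 + 524288
= 875379



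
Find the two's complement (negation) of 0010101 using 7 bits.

Original: 0010101
Step 1 - Invert all bits: 1101010
Step 2 - Add 1: 1101011
Verification: 0010101 + 1101011 = 10000000; discarding the end carry (carry out of the top bit) leaves the 7-bit value 0000000, as required for x + (-x)



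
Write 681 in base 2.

Using repeated division by 2:
681 ÷ 2 = 340 remainder 1
340 ÷ 2 = 170 remainder 0
170 ÷ 2 = 85 remainder 0
85 ÷ 2 = 42 remainder 1
42 ÷ 2 = 21 remainder 0
21 ÷ 2 = 10 remainder 1
10 ÷ 2 = 5 remainder 0
5 ÷ 2 = 2 remainder 1
2 ÷ 2 = 1 remainder 0
1 ÷ 2 = 0 remainder 1
Reading remainders bottom to top: 1010101001



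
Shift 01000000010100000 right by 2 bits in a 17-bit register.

Original: 01000000010100000 (decimal 32928)
Shift right by 2 positions
Drop the 2 low bits; fill with zeros on the left
Result: 00010000000101000 (decimal 8232)
Equivalent: 32928 >> 2 = 32928 ÷ 2^2 = 8232



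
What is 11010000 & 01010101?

AND: 1 only when both bits are 1
  11010000
& 01010101
----------
  01010000
Decimal: 208 & 85 = 80



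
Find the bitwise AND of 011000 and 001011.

AND: 1 only when both bits are 1
  011000
& 001011
--------
  001000
Decimal: 24 & 11 = 8



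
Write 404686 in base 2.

Using repeated division by 2:
404686 ÷ 2 = 202343 remainder 0
202343 ÷ 2 = 101171 remainder 1
101171 ÷ 2 = 50585 remainder 1
50585 ÷ 2 = 25292 remainder 1
25292 ÷ 2 = 12646 remainder 0
12646 ÷ 2 = 6323 remainder 0
6323 ÷ 2 = 3161 remainder 1
3161 ÷ 2 = 1580 remainder 1
1580 ÷ 2 = 790 remainder 0
790 ÷ 2 = 395 remainder 0
395 ÷ 2 = 197 remainder 1
197 ÷ 2 = 98 remainder 1
98 ÷ 2 = 49 remainder 0
49 ÷ 2 = 24 remainder 1
24 ÷ 2 = 12 remainder 0
12 ÷ 2 = 6 remainder 0
6 ÷ 2 = 3 remainder 0
3 ÷ 2 = 1 remainder 1
1 ÷ 2 = 0 remainder 1
Reading remainders bottom to top: 1100010110011001110



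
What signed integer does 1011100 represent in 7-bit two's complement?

Binary: 1011100
Sign bit: 1 (negative)
Invert: 0100011
Add 1:  0100100
Magnitude: 0100100 = 32 + 4 = 36
Value: -36

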